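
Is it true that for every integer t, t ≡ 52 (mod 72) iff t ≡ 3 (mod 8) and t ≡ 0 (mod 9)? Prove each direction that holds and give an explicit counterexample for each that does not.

[⇒] This fails: t = 52 gives 52 ≡ 52 (mod 72) but 52 ≡ 4 (mod 8), so the conjunction on the right does not hold.

[⇐] This fails: t = 27 satisfies both congruences on the right (27 ≡ 3 mod 8 and 27 ≡ 0 mod 9) yet 27 ≡ 27 (mod 72), not 52.

Neither direction holds.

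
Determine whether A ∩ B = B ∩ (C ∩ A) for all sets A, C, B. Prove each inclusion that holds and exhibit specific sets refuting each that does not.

(⟹) This inclusion fails. Take A = {1}, C = ∅, B = {1}; then 1 ∈ A ∩ B but 1 ∉ B ∩ (C ∩ A).

(⟸) Let x ∈ B ∩ (C ∩ A). Then x ∈ A ∩ C ∩ B, from which x ∈ A ∩ B.

The sets are not equal: only the reverse inclusion holds.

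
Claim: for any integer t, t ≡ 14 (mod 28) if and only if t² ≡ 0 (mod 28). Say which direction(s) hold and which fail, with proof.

[⇐] This fails: take t = 0. Then 0² = 0 ≡ 0 (mod 28), yet 0 ≡ 0 (mod 28), not 14.

[⇒] Suppose t ≡ 14 (mod 28). Write t = 28j + 14. Then (28j + 14)² = 784j² + 784j + 196 = 28(28j² + 28j + 7) + 0, so t² ≡ 0 (mod 28).

Only the forward implication holds.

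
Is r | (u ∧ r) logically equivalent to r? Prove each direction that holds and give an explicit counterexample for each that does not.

(→) Assume the antecedent. If u is true, the antecedent forces (u = T, r = T), and r holds there. If u is false, the antecedent forces (u = F, r = T), and r holds there. Either way r holds.

(←) Assume the antecedent. If u is true, the antecedent forces (u = T, r = T), and r | (u ∧ r) holds there. If u is false, the antecedent forces (u = F, r = T), and r | (u ∧ r) holds there. Either way r | (u ∧ r) holds.

Both implications hold.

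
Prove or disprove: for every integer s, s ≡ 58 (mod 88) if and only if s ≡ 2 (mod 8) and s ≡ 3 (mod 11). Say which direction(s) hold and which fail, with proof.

Both implications hold.

(→) Suppose s ≡ 58 (mod 88); write s = 88j + 58. Since 8 ∣ 88, reducing mod 8 gives s ≡ 58 ≡ 2 (mod 8); since 11 ∣ 88, reducing mod 11 gives s ≡ 58 ≡ 3 (mod 11).

(←) Conversely, if s ≡ 2 (mod 8) and s ≡ 3 (mod 11), then by the Chinese remainder theorem s ≡ 58 (mod 88). This is exactly s ≡ 58 (mod 88).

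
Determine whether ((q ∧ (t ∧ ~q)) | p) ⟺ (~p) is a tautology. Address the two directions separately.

Neither implication holds.

(⇒) This fails. Under q = F, p = T, t = F, the left side is true but the right side is false.

(⇐) This fails. Under q = F, p = F, t = F, the left side is false but the right side is true.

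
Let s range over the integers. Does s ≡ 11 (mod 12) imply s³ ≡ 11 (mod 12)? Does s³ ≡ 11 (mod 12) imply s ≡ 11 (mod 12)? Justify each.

The biconditional holds.

(⟹) Suppose s ≡ 11 (mod 12). Write s = 12j + 11. Then (12j + 11)³ = 1728j³ + 4752j² + 4356j + 1331 = 12(144j³ + 396j² + 363j + 110) + 11, so s³ ≡ 11 (mod 12).

(⟸) Conversely, suppose s³ ≡ 11 (mod 12). The only residue r in {0, …, 11} with r³ ≡ 11 (mod 12) is r = 11, so s ≡ 11 (mod 12).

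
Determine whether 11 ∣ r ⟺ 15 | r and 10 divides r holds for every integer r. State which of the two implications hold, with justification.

[⇒] This fails: take r = 11. Certainly 11 ∣ 11, but 15 ∤ 11.

[⇐] This fails: take r = 30. Both 15 ∣ 30 and 10 ∣ 30, yet 30 is not a multiple of 11 (since 30 = 2·11 + 8), so 11 ∤ 30.

(⇒) fails and (⇐) fails.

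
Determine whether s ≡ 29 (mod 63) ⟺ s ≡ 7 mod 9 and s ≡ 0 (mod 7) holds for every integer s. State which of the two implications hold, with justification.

Both directions fail.

(⟹) This fails: s = 29 gives 29 ≡ 29 (mod 63) but 29 ≡ 2 (mod 9), so the conjunction on the right does not hold.

(⟸) This fails: s = 7 satisfies both congruences on the right (7 ≡ 7 mod 9 and 7 ≡ 0 mod 7) yet 7 ≡ 7 (mod 63), not 29.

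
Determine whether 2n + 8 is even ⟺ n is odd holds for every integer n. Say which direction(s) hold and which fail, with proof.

Not equivalent: only (⇐) holds.

Forward direction. This fails: take n = 4. Then 2n + 8 = 16, which is even, yet n = 4 is even, not odd.

Converse. Suppose n is odd. Since 2 is even, 2n is even for every n, so 2n + 8 has the same parity as 8, which is even. Hence 2n + 8 is even.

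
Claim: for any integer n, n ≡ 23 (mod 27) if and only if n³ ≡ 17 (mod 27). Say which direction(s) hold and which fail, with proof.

(⟹) Suppose n ≡ 23 (mod 27). Write n = 27j + 23. Then (27j + 23)³ = 19683j³ + 50301j² + 42849j + 12167 = 27(729j³ + 1863j² + 1587j + 450) + 17, so n³ ≡ 17 (mod 27).

(⟸) This fails: take n = 5. Then 5³ = 125 ≡ 17 (mod 27), yet 5 ≡ 5 (mod 27), not 23.

The forward direction holds; the converse fails.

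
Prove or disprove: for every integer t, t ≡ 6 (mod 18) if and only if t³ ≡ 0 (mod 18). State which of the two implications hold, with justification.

Forward direction. Suppose t ≡ 6 (mod 18). Write t = 18j + 6. Then (18j + 6)³ = 5832j³ + 5832j² + 1944j + 216 = 18(324j³ + 324j² + 108j + 12) + 0, so t³ ≡ 0 (mod 18).

Converse. This fails: take t = 0. Then 0³ = 0 ≡ 0 (mod 18), yet 0 ≡ 0 (mod 18), not 6.

Not equivalent: only (⇒) holds.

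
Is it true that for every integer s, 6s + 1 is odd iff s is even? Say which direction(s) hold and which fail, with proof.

Only the reverse direction holds.

(←) Suppose s is even. Since 6 is even, 6s is even for every s, so 6s + 1 has the same parity as 1, which is odd. Hence 6s + 1 is odd.

(→) This fails: take s = 7. Then 6s + 1 = 43, which is odd, yet s = 7 is odd, not even.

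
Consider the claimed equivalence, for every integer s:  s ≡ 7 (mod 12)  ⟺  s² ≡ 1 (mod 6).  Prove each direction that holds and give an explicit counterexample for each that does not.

(⇒) holds; (⇐) fails.

(←) This fails: take s = 1. Then 1² = 1 ≡ 1 (mod 6), yet 1 ≡ 1 (mod 12), not 7.

(→) Suppose s ≡ 7 (mod 12). Then s² ≡ 7² = 49 (mod 12), and since 6 ∣ 12, also s² ≡ 1 (mod 6).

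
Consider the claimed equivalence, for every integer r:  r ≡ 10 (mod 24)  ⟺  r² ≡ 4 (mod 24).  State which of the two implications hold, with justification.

Only the forward direction holds.

(⇒) Suppose r ≡ 10 (mod 24). Write r = 24j + 10. Then (24j + 10)² = 576j² + 480j + 100 = 24(24j² + 20j + 4) + 4, so r² ≡ 4 (mod 24).

(⇐) This fails: take r = 2. Then 2² = 4 ≡ 4 (mod 24), yet 2 ≡ 2 (mod 24), not 10.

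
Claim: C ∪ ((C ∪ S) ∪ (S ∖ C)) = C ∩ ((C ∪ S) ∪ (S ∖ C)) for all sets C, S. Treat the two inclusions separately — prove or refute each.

(⊆) fails; (⊇) holds.

(⊆) This inclusion fails. Take C = ∅, S = {1}; then 1 ∈ C ∪ ((C ∪ S) ∪ (S ∖ C)) but 1 ∉ C ∩ ((C ∪ S) ∪ (S ∖ C)).

(⊇) Let x ∈ C ∩ ((C ∪ S) ∪ (S ∖ C)). Then either x ∈ C and x ∉ S; or x ∈ C ∩ S. In each case x ∈ C ∪ ((C ∪ S) ∪ (S ∖ C)), so C ∩ ((C ∪ S) ∪ (S ∖ C)) ⊆ C ∪ ((C ∪ S) ∪ (S ∖ C)).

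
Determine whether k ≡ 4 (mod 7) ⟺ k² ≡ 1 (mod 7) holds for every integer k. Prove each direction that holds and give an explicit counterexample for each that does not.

(→) This fails: take k = 4. Then 4 ≡ 4 (mod 7), but 4² = 16 ≡ 2 (mod 7), not 1.

(←) This fails: take k = 1. Then 1² = 1 ≡ 1 (mod 7), yet 1 ≡ 1 (mod 7), not 4.

(⇒) fails and (⇐) fails.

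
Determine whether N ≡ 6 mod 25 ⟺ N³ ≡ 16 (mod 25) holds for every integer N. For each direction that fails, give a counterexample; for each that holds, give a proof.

Forward direction. Suppose N ≡ 6 mod 25. Write N = 25j + 6. Then (25j + 6)³ = 15625j³ + 11250j² + 2700j + 216 = 25(625j³ + 450j² + 108j + 8) + 16, so N³ ≡ 16 (mod 25).

Converse. Suppose N³ ≡ 16 (mod 25). The only residue r in {0, …, 24} with r³ ≡ 16 (mod 25) is r = 6, so N ≡ 6 (mod 25).

Both directions hold; the statement is true.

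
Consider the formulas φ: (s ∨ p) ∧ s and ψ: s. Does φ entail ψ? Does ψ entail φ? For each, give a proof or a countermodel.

The biconditional holds.

(⇒) Assume the antecedent. If p is true, the antecedent forces (p = T, s = T), and s holds there. If p is false, the antecedent forces (p = F, s = T), and s holds there. Either way s holds.

(⇐) Assume the antecedent. If p is true, the antecedent forces (p = T, s = T), and (s ∨ p) ∧ s holds there. If p is false, the antecedent forces (p = F, s = T), and (s ∨ p) ∧ s holds there. Either way (s ∨ p) ∧ s holds.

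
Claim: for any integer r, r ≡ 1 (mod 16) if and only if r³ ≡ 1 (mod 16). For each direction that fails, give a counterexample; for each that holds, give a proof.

The biconditional holds.

(⇒) Suppose r ≡ 1 (mod 16). Write r = 16j + 1. Then (16j + 1)³ = 4096j³ + 768j² + 48j + 1 = 16(256j³ + 48j² + 3j) + 1, so r³ ≡ 1 (mod 16).

(⇐) Conversely, suppose r³ ≡ 1 (mod 16). The only residue r in {0, …, 15} with r³ ≡ 1 (mod 16) is r = 1, so r ≡ 1 (mod 16).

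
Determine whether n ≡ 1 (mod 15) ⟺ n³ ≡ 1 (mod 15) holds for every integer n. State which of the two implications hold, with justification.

(⟹) Suppose n ≡ 1 (mod 15). Write n = 15j + 1. Then (15j + 1)³ = 3375j³ + 675j² + 45j + 1 = 15(225j³ + 45j² + 3j) + 1, so n³ ≡ 1 (mod 15).

(⟸) Conversely, suppose n³ ≡ 1 (mod 15). The only residue r in {0, …, 14} with r³ ≡ 1 (mod 15) is r = 1, so n ≡ 1 (mod 15).

The biconditional holds.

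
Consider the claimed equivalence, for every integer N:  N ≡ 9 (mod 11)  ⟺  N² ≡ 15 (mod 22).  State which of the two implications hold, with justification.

Forward direction. This fails: take N = 20. Then 20 ≡ 9 (mod 11), but 20² = 400 ≡ 4 (mod 22), not 15.

Converse. This fails: take N = 13. Then 13² = 169 ≡ 15 (mod 22), yet 13 ≡ 2 (mod 11), not 9.

Neither implication holds.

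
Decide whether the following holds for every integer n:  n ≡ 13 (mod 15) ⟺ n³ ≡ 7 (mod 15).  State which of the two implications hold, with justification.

(⟹) Suppose n ≡ 13 (mod 15). Write n = 15j + 13. Then (15j + 13)³ = 3375j³ + 8775j² + 7605j + 2197 = 15(225j³ + 585j² + 507j + 146) + 7, so n³ ≡ 7 (mod 15).

(⟸) Conversely, suppose n³ ≡ 7 (mod 15). The only residue r in {0, …, 14} with r³ ≡ 7 (mod 15) is r = 13, so n ≡ 13 (mod 15).

The biconditional holds.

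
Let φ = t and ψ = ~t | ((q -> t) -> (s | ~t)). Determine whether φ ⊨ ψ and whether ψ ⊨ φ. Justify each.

Neither implication holds.

Forward direction. This fails. Under t = T, s = F, q = F, the left side is true but the right side is false.

Converse. This fails. Under t = F, s = F, q = F, the left side is false but the right side is true.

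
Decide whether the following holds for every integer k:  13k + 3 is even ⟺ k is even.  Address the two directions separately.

(⇒) fails and (⇐) fails.

(⇒) This fails: k = 3 gives 13k + 3 = 42, which is even, but 3 is odd, not even.

(⇐) This also fails: k = 2 is even, but 13k + 3 = 29 is odd, not even.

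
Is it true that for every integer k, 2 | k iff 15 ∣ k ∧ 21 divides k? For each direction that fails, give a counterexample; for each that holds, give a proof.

[⇒] This fails: take k = 2. Certainly 2 ∣ 2, but 15 ∤ 2.

[⇐] This fails: take k = 105. Both 15 ∣ 105 and 21 ∣ 105, yet 105 is not a multiple of 2 (since 105 = 52·2 + 1), so 2 ∤ 105.

(⇒) fails and (⇐) fails.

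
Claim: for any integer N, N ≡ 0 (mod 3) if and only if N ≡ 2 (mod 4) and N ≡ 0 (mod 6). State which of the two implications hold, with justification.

(⇒) This fails: N = 0 gives 0 ≡ 0 (mod 3) but 0 ≡ 0 (mod 4), so the conjunction on the right does not hold.

(⇐) Conversely, if N ≡ 2 (mod 4) and N ≡ 0 (mod 6), then by the Chinese remainder theorem N ≡ 6 (mod 12). Since 6 ≡ 0 (mod 3) and 3 ∣ 12, we get N ≡ 0 (mod 3).

Only the converse holds.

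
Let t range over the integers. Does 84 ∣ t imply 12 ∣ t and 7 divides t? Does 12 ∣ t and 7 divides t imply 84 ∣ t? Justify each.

Both directions hold.

(⇒) If 84 ∣ t, write t = 84q. Since 84 = 7·12, t = 12·(7q), so 12 ∣ t; and since 84 = 12·7, t = 7·(12q), so 7 ∣ t.

(⇐) Suppose 12 ∣ t and 7 ∣ t. Any common multiple of 12 and 7 is a multiple of their lcm; here gcd(12, 7) = 1, so lcm(12, 7) = 12·7 = 84, so 84 ∣ t.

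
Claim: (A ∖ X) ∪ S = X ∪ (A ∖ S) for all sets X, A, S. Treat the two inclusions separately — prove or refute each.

(⊆) This inclusion fails. Take X = ∅, A = ∅, S = {1}; then 1 ∈ (A ∖ X) ∪ S but 1 ∉ X ∪ (A ∖ S).

(⊇) This inclusion fails. Take X = {1}, A = ∅, S = ∅; then 1 ∈ X ∪ (A ∖ S) but 1 ∉ (A ∖ X) ∪ S.

(⊆) fails and (⊇) fails.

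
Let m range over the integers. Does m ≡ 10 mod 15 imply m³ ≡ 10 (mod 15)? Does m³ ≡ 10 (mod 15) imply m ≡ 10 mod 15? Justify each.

Equivalent; both directions hold.

Forward direction. Suppose m ≡ 10 mod 15. Write m = 15j + 10. Then (15j + 10)³ = 3375j³ + 6750j² + 4500j + 1000 = 15(225j³ + 450j² + 300j + 66) + 10, so m³ ≡ 10 (mod 15).

Converse. Suppose m³ ≡ 10 (mod 15). The only residue r in {0, …, 14} with r³ ≡ 10 (mod 15) is r = 10, so m ≡ 10 (mod 15).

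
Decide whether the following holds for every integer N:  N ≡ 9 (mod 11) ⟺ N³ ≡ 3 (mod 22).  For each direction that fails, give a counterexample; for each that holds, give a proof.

(⟸) The residues r modulo 22 with r³ ≡ 3 (mod 22) are exactly {9}, and each is ≡ 9 (mod 11).

(⟹) This fails: take N = 20. Then 20 ≡ 9 (mod 11), but 20³ = 8000 ≡ 14 (mod 22), not 3.

Only the reverse direction holds.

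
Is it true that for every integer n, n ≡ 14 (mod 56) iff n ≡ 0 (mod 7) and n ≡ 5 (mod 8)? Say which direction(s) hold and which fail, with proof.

Forward direction. This fails: n = 14 gives 14 ≡ 14 (mod 56) but 14 ≡ 6 (mod 8), so the conjunction on the right does not hold.

Converse. This fails: n = 21 satisfies both congruences on the right (21 ≡ 0 mod 7 and 21 ≡ 5 mod 8) yet 21 ≡ 21 (mod 56), not 14.

Neither direction holds.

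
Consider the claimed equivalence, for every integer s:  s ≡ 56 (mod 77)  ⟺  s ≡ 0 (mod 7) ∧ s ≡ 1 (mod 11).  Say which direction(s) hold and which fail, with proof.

(→) Suppose s ≡ 56 (mod 77); write s = 77j + 56. Since 7 ∣ 77, reducing mod 7 gives s ≡ 56 ≡ 0 (mod 7); since 11 ∣ 77, reducing mod 11 gives s ≡ 56 ≡ 1 (mod 11).

(←) Conversely, if s ≡ 0 (mod 7) and s ≡ 1 (mod 11), then by the Chinese remainder theorem s ≡ 56 (mod 77). This is exactly s ≡ 56 (mod 77).

Both directions hold; the statement is true.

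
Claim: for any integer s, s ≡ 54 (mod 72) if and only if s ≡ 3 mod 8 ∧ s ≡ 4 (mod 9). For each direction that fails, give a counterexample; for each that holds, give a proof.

(⇒) This fails: s = 54 gives 54 ≡ 54 (mod 72) but 54 ≡ 6 (mod 8), so the conjunction on the right does not hold.

(⇐) This fails: s = 67 satisfies both congruences on the right (67 ≡ 3 mod 8 and 67 ≡ 4 mod 9) yet 67 ≡ 67 (mod 72), not 54.

Both directions fail.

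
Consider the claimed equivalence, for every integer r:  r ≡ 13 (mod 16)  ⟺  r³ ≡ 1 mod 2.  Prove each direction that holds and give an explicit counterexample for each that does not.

(⇒) Suppose r ≡ 13 (mod 16). Then r³ ≡ 13³ = 2197 (mod 16), and since 2 ∣ 16, also r³ ≡ 1 (mod 2).

(⇐) This fails: take r = 1. Then 1³ = 1 ≡ 1 (mod 2), yet 1 ≡ 1 (mod 16), not 13.

Only the forward implication holds.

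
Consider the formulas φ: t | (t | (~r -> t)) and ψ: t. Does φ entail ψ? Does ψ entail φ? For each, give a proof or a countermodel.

Only the reverse direction holds.

Converse. Assume the antecedent. If t is true, t | (t | (~r -> t)) reduces to true regardless of the other variables. If t is false, the antecedent cannot hold. Either way t | (t | (~r -> t)) holds.

Forward direction. This fails. Under t = F, r = T, the left side is true but the right side is false.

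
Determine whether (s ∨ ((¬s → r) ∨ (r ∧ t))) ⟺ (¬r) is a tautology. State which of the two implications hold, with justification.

(⇒) This fails. Under s = F, t = F, r = T, the left side is true but the right side is false.

(⇐) This fails. Under s = F, t = F, r = F, the left side is false but the right side is true.

Neither implication holds.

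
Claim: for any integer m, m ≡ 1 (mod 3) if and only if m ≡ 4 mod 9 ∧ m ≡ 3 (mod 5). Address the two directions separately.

(→) This fails: m = 1 gives 1 ≡ 1 (mod 3) but 1 ≡ 1 (mod 9), so the conjunction on the right does not hold.

(←) Conversely, if m ≡ 4 (mod 9) and m ≡ 3 (mod 5), then by the Chinese remainder theorem m ≡ 13 (mod 45). Since 13 ≡ 1 (mod 3) and 3 ∣ 45, we get m ≡ 1 (mod 3).

Not equivalent: only (⇐) holds.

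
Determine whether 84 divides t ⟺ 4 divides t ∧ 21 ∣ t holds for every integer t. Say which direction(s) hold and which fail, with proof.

Both directions hold.

(⇒) If 84 ∣ t, write t = 84q. Since 84 = 21·4, t = 4·(21q), so 4 ∣ t; and since 84 = 4·21, t = 21·(4q), so 21 ∣ t.

(⇐) Suppose 4 ∣ t and 21 ∣ t. Any common multiple of 4 and 21 is a multiple of their lcm; here gcd(4, 21) = 1, so lcm(4, 21) = 4·21 = 84, so 84 ∣ t.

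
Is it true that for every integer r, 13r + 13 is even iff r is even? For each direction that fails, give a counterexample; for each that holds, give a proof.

Neither implication holds.

Forward direction. This fails: r = 7 gives 13r + 13 = 104, which is even, but 7 is odd, not even.

Converse. This also fails: r = 0 is even, but 13r + 13 = 13 is odd, not even.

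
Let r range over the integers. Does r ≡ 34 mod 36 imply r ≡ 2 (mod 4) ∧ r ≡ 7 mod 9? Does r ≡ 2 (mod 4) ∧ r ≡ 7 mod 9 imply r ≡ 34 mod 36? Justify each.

Both directions hold; the statement is true.

(⟹) Suppose r ≡ 34 (mod 36); write r = 36j + 34. Since 4 ∣ 36, reducing mod 4 gives r ≡ 34 ≡ 2 (mod 4); since 9 ∣ 36, reducing mod 9 gives r ≡ 34 ≡ 7 (mod 9).

(⟸) Conversely, if r ≡ 2 (mod 4) and r ≡ 7 (mod 9), then by the Chinese remainder theorem r ≡ 34 (mod 36). This is exactly r ≡ 34 (mod 36).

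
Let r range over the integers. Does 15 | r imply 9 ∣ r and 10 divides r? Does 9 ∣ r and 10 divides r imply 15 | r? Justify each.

The forward direction fails; the converse holds.

(←) Suppose 9 ∣ r and 10 ∣ r. Any common multiple of 9 and 10 is a multiple of their lcm; here gcd(9, 10) = 1, so lcm(9, 10) = 9·10 = 90, so 90 ∣ r. Since 15 ∣ 90, it follows that 15 ∣ r.

(→) This fails: take r = 15. Certainly 15 ∣ 15, but 9 ∤ 15.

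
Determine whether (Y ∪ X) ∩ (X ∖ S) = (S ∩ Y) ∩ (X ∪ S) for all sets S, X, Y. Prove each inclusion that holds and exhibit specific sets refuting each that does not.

Forward inclusion. This inclusion fails. Take S = ∅, X = {1}, Y = ∅; then 1 ∈ (Y ∪ X) ∩ (X ∖ S) but 1 ∉ (S ∩ Y) ∩ (X ∪ S).

Reverse inclusion. This inclusion fails. Take S = {1}, X = ∅, Y = {1}; then 1 ∈ (S ∩ Y) ∩ (X ∪ S) but 1 ∉ (Y ∪ X) ∩ (X ∖ S).

Neither inclusion holds.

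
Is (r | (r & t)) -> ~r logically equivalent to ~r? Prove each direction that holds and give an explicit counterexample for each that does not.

[⇒] Assume the antecedent. If t is true, the antecedent forces (t = T, r = F), and ~r holds there. If t is false, the antecedent forces (t = F, r = F), and ~r holds there. Either way ~r holds.

[⇐] Assume the antecedent. If t is true, the antecedent forces (t = T, r = F), and (r | (r & t)) -> ~r holds there. If t is false, the antecedent forces (t = F, r = F), and (r | (r & t)) -> ~r holds there. Either way (r | (r & t)) -> ~r holds.

Both directions hold; the statement is true.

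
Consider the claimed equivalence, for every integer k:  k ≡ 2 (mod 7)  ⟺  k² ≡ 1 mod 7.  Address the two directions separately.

Both directions fail.

(→) This fails: take k = 2. Then 2 ≡ 2 (mod 7), but 2² = 4 ≡ 4 (mod 7), not 1.

(←) This fails: take k = 1. Then 1² = 1 ≡ 1 (mod 7), yet 1 ≡ 1 (mod 7), not 2.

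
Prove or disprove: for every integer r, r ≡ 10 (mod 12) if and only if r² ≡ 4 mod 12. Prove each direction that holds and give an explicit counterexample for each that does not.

Not equivalent: only (⇒) holds.

[⇒] Suppose r ≡ 10 (mod 12). Write r = 12j + 10. Then (12j + 10)² = 144j² + 240j + 100 = 12(12j² + 20j + 8) + 4, so r² ≡ 4 (mod 12).

[⇐] This fails: take r = 2. Then 2² = 4 ≡ 4 (mod 12), yet 2 ≡ 2 (mod 12), not 10.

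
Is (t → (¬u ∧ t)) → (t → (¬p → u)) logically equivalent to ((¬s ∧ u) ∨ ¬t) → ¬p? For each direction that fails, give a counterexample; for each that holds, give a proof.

(⇒) This fails. Under u = F, t = F, s = F, p = T, the left side is true but the right side is false.

(⇐) This fails. Under u = F, t = T, s = F, p = F, the left side is false but the right side is true.

Both directions fail.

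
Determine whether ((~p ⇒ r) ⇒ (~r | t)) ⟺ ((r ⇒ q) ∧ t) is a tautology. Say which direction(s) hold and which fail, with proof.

(⇒) This fails. Under t = F, p = F, r = F, q = F, the left side is true but the right side is false.

(⇐) Assume the antecedent. If t is true, (~p ⇒ r) ⇒ (~r | t) reduces to true regardless of the other variables. If t is false, the antecedent cannot hold. Either way (~p ⇒ r) ⇒ (~r | t) holds.

Not equivalent: only (⇐) holds.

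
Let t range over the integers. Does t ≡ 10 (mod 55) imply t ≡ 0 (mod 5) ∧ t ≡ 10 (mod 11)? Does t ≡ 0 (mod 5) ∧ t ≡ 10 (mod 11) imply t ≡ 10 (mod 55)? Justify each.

(⇒) Suppose t ≡ 10 (mod 55); write t = 55j + 10. Since 5 ∣ 55, reducing mod 5 gives t ≡ 10 ≡ 0 (mod 5); since 11 ∣ 55, reducing mod 11 gives t ≡ 10 (mod 11).

(⇐) Conversely, if t ≡ 0 (mod 5) and t ≡ 10 (mod 11), then by the Chinese remainder theorem t ≡ 10 (mod 55). This is exactly t ≡ 10 (mod 55).

Both implications hold.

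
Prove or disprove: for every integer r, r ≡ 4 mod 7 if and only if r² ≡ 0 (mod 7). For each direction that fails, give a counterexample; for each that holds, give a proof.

(⇒) This fails: take r = 4. Then 4 ≡ 4 (mod 7), but 4² = 16 ≡ 2 (mod 7), not 0.

(⇐) This fails: take r = 0. Then 0² = 0 ≡ 0 (mod 7), yet 0 ≡ 0 (mod 7), not 4.

Neither direction holds.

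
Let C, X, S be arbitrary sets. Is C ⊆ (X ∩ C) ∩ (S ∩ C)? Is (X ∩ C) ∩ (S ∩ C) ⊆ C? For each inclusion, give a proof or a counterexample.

(⟸) Let x ∈ (X ∩ C) ∩ (S ∩ C). Then x ∈ C ∩ X ∩ S, from which x ∈ C.

(⟹) This inclusion fails. Take C = {1}, X = ∅, S = ∅; then 1 ∈ C but 1 ∉ (X ∩ C) ∩ (S ∩ C).

The sets are not equal: only the reverse inclusion holds.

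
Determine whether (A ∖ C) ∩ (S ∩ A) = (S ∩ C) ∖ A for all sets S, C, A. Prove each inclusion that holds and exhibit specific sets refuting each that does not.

Forward inclusion. This inclusion fails. Take S = {1}, C = ∅, A = {1}; then 1 ∈ (A ∖ C) ∩ (S ∩ A) but 1 ∉ (S ∩ C) ∖ A.

Reverse inclusion. This inclusion fails. Take S = {1}, C = {1}, A = ∅; then 1 ∈ (S ∩ C) ∖ A but 1 ∉ (A ∖ C) ∩ (S ∩ A).

Neither inclusion holds.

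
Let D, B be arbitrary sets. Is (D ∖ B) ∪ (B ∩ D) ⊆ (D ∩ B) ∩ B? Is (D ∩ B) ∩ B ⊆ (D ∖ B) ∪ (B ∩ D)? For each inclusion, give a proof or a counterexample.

(⟸) Let x ∈ (D ∩ B) ∩ B. Then x ∈ D ∩ B, from which x ∈ (D ∖ B) ∪ (B ∩ D).

(⟹) This inclusion fails. Take D = {1}, B = ∅; then 1 ∈ (D ∖ B) ∪ (B ∩ D) but 1 ∉ (D ∩ B) ∩ B.

(⊆) fails; (⊇) holds.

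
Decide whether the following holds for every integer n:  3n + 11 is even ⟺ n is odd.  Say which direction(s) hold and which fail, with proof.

(→) Suppose 3n + 11 is even. Since 3 is odd, 3n and n have the same parity, so 3n + 11 ≡ n + 11 (mod 2). As 11 is odd, 3n + 11 is even exactly when n is odd. Thus n is odd.

(←) Conversely, suppose n is odd; write n = 2j + 1. Then 3n + 11 = 3·(2j + 1) + 11 = 2·3j + 14, which is even.

The biconditional holds.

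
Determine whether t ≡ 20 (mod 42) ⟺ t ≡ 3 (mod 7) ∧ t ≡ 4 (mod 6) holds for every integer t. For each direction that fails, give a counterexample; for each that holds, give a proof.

(⇒) fails and (⇐) fails.

(⟹) This fails: t = 20 gives 20 ≡ 20 (mod 42) but 20 ≡ 6 (mod 7), so the conjunction on the right does not hold.

(⟸) This fails: t = 10 satisfies both congruences on the right (10 ≡ 3 mod 7 and 10 ≡ 4 mod 6) yet 10 ≡ 10 (mod 42), not 20.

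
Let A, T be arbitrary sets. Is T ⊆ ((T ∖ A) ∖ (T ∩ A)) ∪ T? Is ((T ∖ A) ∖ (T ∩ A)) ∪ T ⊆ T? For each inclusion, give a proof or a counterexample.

The two sets are equal.

Forward inclusion. Let x ∈ T. Then either x ∈ T and x ∉ A; or x ∈ A ∩ T. In each case x ∈ ((T ∖ A) ∖ (T ∩ A)) ∪ T, so T ⊆ ((T ∖ A) ∖ (T ∩ A)) ∪ T.

Reverse inclusion. Let x ∈ ((T ∖ A) ∖ (T ∩ A)) ∪ T. Then either x ∈ T and x ∉ A; or x ∈ A ∩ T. In each case x ∈ T, so ((T ∖ A) ∖ (T ∩ A)) ∪ T ⊆ T.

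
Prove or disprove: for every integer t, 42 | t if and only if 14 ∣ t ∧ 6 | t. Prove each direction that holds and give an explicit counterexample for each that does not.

Both directions hold; the statement is true.

(→) If 42 ∣ t, write t = 42q. Since 42 = 3·14, t = 14·(3q), so 14 ∣ t; and since 42 = 7·6, t = 6·(7q), so 6 ∣ t.

(←) Suppose 14 ∣ t and 6 ∣ t. Any common multiple of 14 and 6 is a multiple of their lcm; here lcm(14, 6) = 14·6/gcd(14, 6) = 84/2 = 42, so 42 ∣ t.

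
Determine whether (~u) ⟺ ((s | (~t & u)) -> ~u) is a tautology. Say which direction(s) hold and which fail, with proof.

(⇒) holds; (⇐) fails.

(→) Assume the antecedent. If t is true, the antecedent forces (t = T, u = F, s = F) or (t = T, u = F, s = T), and (s | (~t & u)) -> ~u holds there. If t is false, the antecedent forces (t = F, u = F, s = F) or (t = F, u = F, s = T), and (s | (~t & u)) -> ~u holds there. Either way (s | (~t & u)) -> ~u holds.

(←) This fails. Under t = T, u = T, s = F, the left side is false but the right side is true.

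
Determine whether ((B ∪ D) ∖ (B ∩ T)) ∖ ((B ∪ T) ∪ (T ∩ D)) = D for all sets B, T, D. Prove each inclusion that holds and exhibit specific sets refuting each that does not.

The sets are not equal: only the forward inclusion holds.

Forward inclusion. Let x ∈ ((B ∪ D) ∖ (B ∩ T)) ∖ ((B ∪ T) ∪ (T ∩ D)). Then x ∈ D and x ∉ B, T, from which x ∈ D.

Reverse inclusion. This inclusion fails. Take B = {1}, T = ∅, D = {1}; then 1 ∈ D but 1 ∉ ((B ∪ D) ∖ (B ∩ T)) ∖ ((B ∪ T) ∪ (T ∩ D)).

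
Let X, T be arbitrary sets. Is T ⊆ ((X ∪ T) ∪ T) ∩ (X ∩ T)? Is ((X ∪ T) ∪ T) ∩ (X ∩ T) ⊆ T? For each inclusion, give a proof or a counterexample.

(⊆) fails; (⊇) holds.

(⟹) This inclusion fails. Take X = ∅, T = {1}; then 1 ∈ T but 1 ∉ ((X ∪ T) ∪ T) ∩ (X ∩ T).

(⟸) Let x ∈ ((X ∪ T) ∪ T) ∩ (X ∩ T). Then x ∈ X ∩ T, from which x ∈ T.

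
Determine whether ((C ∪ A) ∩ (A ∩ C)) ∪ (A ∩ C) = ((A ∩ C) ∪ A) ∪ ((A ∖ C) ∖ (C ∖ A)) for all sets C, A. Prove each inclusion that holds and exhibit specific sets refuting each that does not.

The sets are not equal: only the forward inclusion holds.

(⟹) Let x ∈ ((C ∪ A) ∩ (A ∩ C)) ∪ (A ∩ C). Then x ∈ C ∩ A, from which x ∈ ((A ∩ C) ∪ A) ∪ ((A ∖ C) ∖ (C ∖ A)).

(⟸) This inclusion fails. Take C = ∅, A = {1}; then 1 ∈ ((A ∩ C) ∪ A) ∪ ((A ∖ C) ∖ (C ∖ A)) but 1 ∉ ((C ∪ A) ∩ (A ∩ C)) ∪ (A ∩ C).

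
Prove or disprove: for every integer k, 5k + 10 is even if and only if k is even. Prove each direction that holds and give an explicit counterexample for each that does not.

Forward direction. Suppose 5k + 10 is even. Since 5 is odd, 5k and k have the same parity, so 5k + 10 ≡ k + 10 (mod 2). As 10 is even, 5k + 10 is even exactly when k is even. Thus k is even.

Converse. Suppose k is even; write k = 2j. Then 5k + 10 = 5·(2j) + 10 = 2·5j + 10, which is even.

Both directions hold.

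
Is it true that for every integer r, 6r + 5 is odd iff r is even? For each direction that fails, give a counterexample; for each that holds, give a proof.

The forward direction fails; the converse holds.

[⇐] Suppose r is even. Since 6 is even, 6r is even for every r, so 6r + 5 has the same parity as 5, which is odd. Hence 6r + 5 is odd.

[⇒] This fails: take r = 5. Then 6r + 5 = 35, which is odd, yet r = 5 is odd, not even.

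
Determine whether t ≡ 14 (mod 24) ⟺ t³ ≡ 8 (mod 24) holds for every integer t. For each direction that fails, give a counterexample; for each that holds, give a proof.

Not equivalent: only (⇒) holds.

[⇒] Suppose t ≡ 14 (mod 24). Write t = 24j + 14. Then (24j + 14)³ = 13824j³ + 24192j² + 14112j + 2744 = 24(576j³ + 1008j² + 588j + 114) + 8, so t³ ≡ 8 (mod 24).

[⇐] This fails: take t = 2. Then 2³ = 8 ≡ 8 (mod 24), yet 2 ≡ 2 (mod 24), not 14.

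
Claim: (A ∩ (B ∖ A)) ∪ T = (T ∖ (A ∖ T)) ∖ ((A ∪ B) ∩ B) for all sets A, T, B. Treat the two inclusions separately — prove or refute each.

(⟹) This inclusion fails. Take A = ∅, T = {1}, B = {1}; then 1 ∈ (A ∩ (B ∖ A)) ∪ T but 1 ∉ (T ∖ (A ∖ T)) ∖ ((A ∪ B) ∩ B).

(⟸) Let x ∈ (T ∖ (A ∖ T)) ∖ ((A ∪ B) ∩ B). Then either x ∈ T and x ∉ A, B; or x ∈ A ∩ T and x ∉ B. In each case x ∈ (A ∩ (B ∖ A)) ∪ T, so (T ∖ (A ∖ T)) ∖ ((A ∪ B) ∩ B) ⊆ (A ∩ (B ∖ A)) ∪ T.

(⊆) fails; (⊇) holds.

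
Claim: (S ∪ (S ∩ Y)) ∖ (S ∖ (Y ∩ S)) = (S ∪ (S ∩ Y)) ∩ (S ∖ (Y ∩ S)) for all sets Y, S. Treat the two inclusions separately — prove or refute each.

Both inclusions fail.

(⟹) This inclusion fails. Take Y = {1}, S = {1}; then 1 ∈ (S ∪ (S ∩ Y)) ∖ (S ∖ (Y ∩ S)) but 1 ∉ (S ∪ (S ∩ Y)) ∩ (S ∖ (Y ∩ S)).

(⟸) This inclusion fails. Take Y = ∅, S = {1}; then 1 ∈ (S ∪ (S ∩ Y)) ∩ (S ∖ (Y ∩ S)) but 1 ∉ (S ∪ (S ∩ Y)) ∖ (S ∖ (Y ∩ S)).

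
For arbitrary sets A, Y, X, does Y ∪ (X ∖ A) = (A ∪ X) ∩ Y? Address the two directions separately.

The sets are not equal: only the reverse inclusion holds.

(⊇) Let x ∈ (A ∪ X) ∩ Y. Then either x ∈ A ∩ Y and x ∉ X; or x ∈ Y ∩ X and x ∉ A; or x ∈ A ∩ Y ∩ X. In each case x ∈ Y ∪ (X ∖ A), so (A ∪ X) ∩ Y ⊆ Y ∪ (X ∖ A).

(⊆) This inclusion fails. Take A = ∅, Y = {1}, X = ∅; then 1 ∈ Y ∪ (X ∖ A) but 1 ∉ (A ∪ X) ∩ Y.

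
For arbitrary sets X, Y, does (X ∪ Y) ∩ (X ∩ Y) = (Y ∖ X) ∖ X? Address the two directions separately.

(⊆) fails and (⊇) fails.

Forward inclusion. This inclusion fails. Take X = {1}, Y = {1}; then 1 ∈ (X ∪ Y) ∩ (X ∩ Y) but 1 ∉ (Y ∖ X) ∖ X.

Reverse inclusion. This inclusion fails. Take X = ∅, Y = {1}; then 1 ∈ (Y ∖ X) ∖ X but 1 ∉ (X ∪ Y) ∩ (X ∩ Y).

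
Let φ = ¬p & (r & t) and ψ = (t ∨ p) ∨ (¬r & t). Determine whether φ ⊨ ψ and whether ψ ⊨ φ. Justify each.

(→) Assume the antecedent. If r is true, the antecedent forces (r = T, p = F, t = T), and (t ∨ p) ∨ (¬r & t) holds there. If r is false, the antecedent cannot hold. Either way (t ∨ p) ∨ (¬r & t) holds.

(←) This fails. Under r = F, p = T, t = F, the left side is false but the right side is true.

Only the forward implication holds.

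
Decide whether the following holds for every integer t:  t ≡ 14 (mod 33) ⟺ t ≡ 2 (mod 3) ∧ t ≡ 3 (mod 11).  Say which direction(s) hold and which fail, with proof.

[⇒] Suppose t ≡ 14 (mod 33); write t = 33j + 14. Since 3 ∣ 33, reducing mod 3 gives t ≡ 14 ≡ 2 (mod 3); since 11 ∣ 33, reducing mod 11 gives t ≡ 14 ≡ 3 (mod 11).

[⇐] Conversely, if t ≡ 2 (mod 3) and t ≡ 3 (mod 11), then by the Chinese remainder theorem t ≡ 14 (mod 33). This is exactly t ≡ 14 (mod 33).

Both directions hold; the statement is true.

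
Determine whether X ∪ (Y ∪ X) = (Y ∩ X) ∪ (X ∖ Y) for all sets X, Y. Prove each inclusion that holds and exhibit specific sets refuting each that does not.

The sets are not equal: only the reverse inclusion holds.

(⊆) This inclusion fails. Take X = ∅, Y = {1}; then 1 ∈ X ∪ (Y ∪ X) but 1 ∉ (Y ∩ X) ∪ (X ∖ Y).

(⊇) Let x ∈ (Y ∩ X) ∪ (X ∖ Y). Then either x ∈ X and x ∉ Y; or x ∈ X ∩ Y. In each case x ∈ X ∪ (Y ∪ X), so (Y ∩ X) ∪ (X ∖ Y) ⊆ X ∪ (Y ∪ X).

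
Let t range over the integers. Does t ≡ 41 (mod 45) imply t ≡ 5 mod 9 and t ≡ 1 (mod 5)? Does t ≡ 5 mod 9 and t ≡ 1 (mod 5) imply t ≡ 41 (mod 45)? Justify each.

(⟹) Suppose t ≡ 41 (mod 45); write t = 45j + 41. Since 9 ∣ 45, reducing mod 9 gives t ≡ 41 ≡ 5 (mod 9); since 5 ∣ 45, reducing mod 5 gives t ≡ 41 ≡ 1 (mod 5).

(⟸) Conversely, if t ≡ 5 (mod 9) and t ≡ 1 (mod 5), then by the Chinese remainder theorem t ≡ 41 (mod 45). This is exactly t ≡ 41 (mod 45).

Both implications hold.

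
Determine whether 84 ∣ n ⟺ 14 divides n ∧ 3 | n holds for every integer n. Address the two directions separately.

Not equivalent: only (⇒) holds.

(←) This fails: take n = 42. Both 14 ∣ 42 and 3 ∣ 42, yet 42 is not a multiple of 84 (since 42 = 0·84 + 42), so 84 ∤ 42.

(→) If 84 ∣ n, write n = 84q. Since 84 = 6·14, n = 14·(6q), so 14 ∣ n; and since 84 = 28·3, n = 3·(28q), so 3 ∣ n.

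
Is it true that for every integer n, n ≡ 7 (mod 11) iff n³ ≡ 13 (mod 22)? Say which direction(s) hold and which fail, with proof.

(←) The residues r modulo 22 with r³ ≡ 13 (mod 22) are exactly {7}, and each is ≡ 7 (mod 11).

(→) This fails: take n = 18. Then 18 ≡ 7 (mod 11), but 18³ = 5832 ≡ 2 (mod 22), not 13.

Only the converse holds.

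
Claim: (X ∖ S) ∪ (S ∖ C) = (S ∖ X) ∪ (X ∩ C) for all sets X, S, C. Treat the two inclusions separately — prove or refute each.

(⊆) This inclusion fails. Take X = {1}, S = ∅, C = ∅; then 1 ∈ (X ∖ S) ∪ (S ∖ C) but 1 ∉ (S ∖ X) ∪ (X ∩ C).

(⊇) This inclusion fails. Take X = ∅, S = {1}, C = {1}; then 1 ∈ (S ∖ X) ∪ (X ∩ C) but 1 ∉ (X ∖ S) ∪ (S ∖ C).

Neither inclusion holds.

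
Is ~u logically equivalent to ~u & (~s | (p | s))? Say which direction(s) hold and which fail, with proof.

Forward direction. Assume the antecedent. If p is true, the antecedent forces (p = T, u = F, s = F) or (p = T, u = F, s = T), and ~u & (~s | (p | s)) holds there. If p is false, the antecedent forces (p = F, u = F, s = F) or (p = F, u = F, s = T), and ~u & (~s | (p | s)) holds there. Either way ~u & (~s | (p | s)) holds.

Converse. Assume the antecedent. If p is true, the antecedent forces (p = T, u = F, s = F) or (p = T, u = F, s = T), and ~u holds there. If p is false, the antecedent forces (p = F, u = F, s = F) or (p = F, u = F, s = T), and ~u holds there. Either way ~u holds.

Both directions hold; the statement is true.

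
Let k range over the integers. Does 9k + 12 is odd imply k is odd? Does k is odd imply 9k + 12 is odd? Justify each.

(⟹) Suppose 9k + 12 is odd. Since 9 is odd, 9k and k have the same parity, so 9k + 12 ≡ k + 12 (mod 2). As 12 is even, 9k + 12 is odd exactly when k is odd. Thus k is odd.

(⟸) Conversely, suppose k is odd; write k = 2j + 1. Then 9k + 12 = 9·(2j + 1) + 12 = 2·9j + 21, which is odd.

Both implications hold.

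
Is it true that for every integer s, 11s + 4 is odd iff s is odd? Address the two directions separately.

The biconditional holds.

Converse. Suppose s is odd; write s = 2j + 1. Then 11s + 4 = 11·(2j + 1) + 4 = 2·11j + 15, which is odd.

Forward direction. Suppose 11s + 4 is odd. Since 11 is odd, 11s and s have the same parity, so 11s + 4 ≡ s + 4 (mod 2). As 4 is even, 11s + 4 is odd exactly when s is odd. Thus s is odd.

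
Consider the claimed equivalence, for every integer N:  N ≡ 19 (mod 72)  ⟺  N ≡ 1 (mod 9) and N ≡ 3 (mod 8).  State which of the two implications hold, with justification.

(⇒) Suppose N ≡ 19 (mod 72); write N = 72j + 19. Since 9 ∣ 72, reducing mod 9 gives N ≡ 19 ≡ 1 (mod 9); since 8 ∣ 72, reducing mod 8 gives N ≡ 19 ≡ 3 (mod 8).

(⇐) Conversely, if N ≡ 1 (mod 9) and N ≡ 3 (mod 8), then by the Chinese remainder theorem N ≡ 19 (mod 72). This is exactly N ≡ 19 (mod 72).

Both directions hold; the statement is true.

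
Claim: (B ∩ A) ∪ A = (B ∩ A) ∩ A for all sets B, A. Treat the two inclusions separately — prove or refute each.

Only the reverse inclusion holds.

(⟹) This inclusion fails. Take B = ∅, A = {1}; then 1 ∈ (B ∩ A) ∪ A but 1 ∉ (B ∩ A) ∩ A.

(⟸) Let x ∈ (B ∩ A) ∩ A. Then x ∈ B ∩ A, from which x ∈ (B ∩ A) ∪ A.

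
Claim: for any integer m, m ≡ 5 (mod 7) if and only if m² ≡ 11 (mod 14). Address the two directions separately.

Forward direction. This fails: take m = 12. Then 12 ≡ 5 (mod 7), but 12² = 144 ≡ 4 (mod 14), not 11.

Converse. This fails: take m = 9. Then 9² = 81 ≡ 11 (mod 14), yet 9 ≡ 2 (mod 7), not 5.

Neither direction holds.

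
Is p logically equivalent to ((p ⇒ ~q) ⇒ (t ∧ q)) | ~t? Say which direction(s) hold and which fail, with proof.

Neither direction holds.

(⇒) This fails. Under p = T, t = T, q = F, the left side is true but the right side is false.

(⇐) This fails. Under p = F, t = F, q = F, the left side is false but the right side is true.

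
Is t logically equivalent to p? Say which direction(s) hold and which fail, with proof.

Both directions fail.

(→) This fails. Under t = T, p = F, the left side is true but the right side is false.

(←) This fails. Under t = F, p = T, the left side is false but the right side is true.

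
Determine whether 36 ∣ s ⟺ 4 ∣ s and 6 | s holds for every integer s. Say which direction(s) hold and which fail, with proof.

Not equivalent: only (⇒) holds.

Forward direction. If 36 ∣ s, write s = 36q. Since 36 = 9·4, s = 4·(9q), so 4 ∣ s; and since 36 = 6·6, s = 6·(6q), so 6 ∣ s.

Converse. This fails: take s = 12. Both 4 ∣ 12 and 6 ∣ 12, yet 12 is not a multiple of 36 (since 12 = 0·36 + 12), so 36 ∤ 12.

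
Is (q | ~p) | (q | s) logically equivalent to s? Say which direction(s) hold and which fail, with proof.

Only the reverse direction holds.

Converse. Assume the antecedent. If q is true, (q | ~p) | (q | s) reduces to true regardless of the other variables. If q is false, the antecedent forces (q = F, p = F, s = T) or (q = F, p = T, s = T), and (q | ~p) | (q | s) holds there. Either way (q | ~p) | (q | s) holds.

Forward direction. This fails. Under q = F, p = F, s = F, the left side is true but the right side is false.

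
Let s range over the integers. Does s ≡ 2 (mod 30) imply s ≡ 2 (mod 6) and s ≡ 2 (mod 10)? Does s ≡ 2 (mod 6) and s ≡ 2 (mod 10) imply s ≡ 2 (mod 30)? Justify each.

The biconditional holds.

(→) Suppose s ≡ 2 (mod 30); write s = 30j + 2. Since 6 ∣ 30, reducing mod 6 gives s ≡ 2 (mod 6); since 10 ∣ 30, reducing mod 10 gives s ≡ 2 (mod 10).

(←) Conversely, if s ≡ 2 (mod 6) and s ≡ 2 (mod 10), then by the Chinese remainder theorem s ≡ 2 (mod 30). This is exactly s ≡ 2 (mod 30).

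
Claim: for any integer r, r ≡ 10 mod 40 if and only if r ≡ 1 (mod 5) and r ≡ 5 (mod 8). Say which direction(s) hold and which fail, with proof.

Neither implication holds.

(⇒) This fails: r = 10 gives 10 ≡ 10 (mod 40) but 10 ≡ 0 (mod 5), so the conjunction on the right does not hold.

(⇐) This fails: r = 21 satisfies both congruences on the right (21 ≡ 1 mod 5 and 21 ≡ 5 mod 8) yet 21 ≡ 21 (mod 40), not 10.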